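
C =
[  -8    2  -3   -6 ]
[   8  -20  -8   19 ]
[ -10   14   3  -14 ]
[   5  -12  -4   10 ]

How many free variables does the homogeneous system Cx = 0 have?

Row reduce to echelon form.
R2 ← R2 + R1: [0, -18, -11, 13]
R3 ← R3 − (5/4)·R1: [0, 23/2, 27/4, -13/2]
R4 ← R4 + (5/8)·R1: [0, -43/4, -47/8, 25/4]
R3 ← R3 + (23/36)·R2: [0, 0, -5/18, 65/36]
R4 ← R4 − (43/72)·R2: [0, 0, 25/36, -109/72]
R4 ← R4 + (5/2)·R3: [0, 0, 0, 3]
4 nonzero rows, so rank(C) = 4.
C has 4 columns; by rank–nullity, nullity = 4 − 4 = 0.

0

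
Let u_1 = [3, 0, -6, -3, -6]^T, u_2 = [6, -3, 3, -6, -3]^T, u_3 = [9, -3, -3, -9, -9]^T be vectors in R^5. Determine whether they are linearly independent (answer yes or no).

no

Form the matrix with these vectors as rows and row reduce.
R2 ← R2 − (2)·R1: [0, -3, 15, 0, 9]
R3 ← R3 − (3)·R1: [0, -3, 15, 0, 9]
R3 ← R3 − R2: [0, 0, 0, 0, 0]
2 nonzero rows, so the 3 vectors span a space of dimension 2.
Since 2 < 3, the vectors are linearly dependent.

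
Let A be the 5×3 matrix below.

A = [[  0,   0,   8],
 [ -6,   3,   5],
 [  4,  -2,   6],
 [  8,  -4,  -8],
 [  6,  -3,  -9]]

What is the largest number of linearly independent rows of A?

Row reduce to echelon form.
Swap R1 ↔ R2
R3 ← R3 + (2/3)·R1: [0, 0, 28/3]
R4 ← R4 + (4/3)·R1: [0, 0, -4/3]
R5 ← R5 + R1: [0, 0, -4]
R3 ← R3 − (7/6)·R2: [0, 0, 0]
R4 ← R4 + (1/6)·R2: [0, 0, 0]
R5 ← R5 + (1/2)·R2: [0, 0, 0]
Echelon form has 2 nonzero rows, so rank(A) = 2.
The rank gives the maximum number of linearly independent rows: 2.

2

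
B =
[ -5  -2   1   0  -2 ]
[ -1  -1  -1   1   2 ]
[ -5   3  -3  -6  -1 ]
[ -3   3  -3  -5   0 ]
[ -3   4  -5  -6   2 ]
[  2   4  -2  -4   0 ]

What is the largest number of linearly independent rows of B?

3

Row reduce to echelon form.
R2 ← R2 − (1/5)·R1: [0, -3/5, -6/5, 1, 12/5]
R3 ← R3 − R1: [0, 5, -4, -6, 1]
R4 ← R4 − (3/5)·R1: [0, 21/5, -18/5, -5, 6/5]
R5 ← R5 − (3/5)·R1: [0, 26/5, -28/5, -6, 16/5]
R6 ← R6 + (2/5)·R1: [0, 16/5, -8/5, -4, -4/5]
R3 ← R3 + (25/3)·R2: [0, 0, -14, 7/3, 21]
R4 ← R4 + (7)·R2: [0, 0, -12, 2, 18]
R5 ← R5 + (26/3)·R2: [0, 0, -16, 8/3, 24]
R6 ← R6 + (16/3)·R2: [0, 0, -8, 4/3, 12]
R4 ← R4 − (6/7)·R3: [0, 0, 0, 0, 0]
R5 ← R5 − (8/7)·R3: [0, 0, 0, 0, 0]
R6 ← R6 − (4/7)·R3: [0, 0, 0, 0, 0]
Echelon form has 3 nonzero rows, so rank(B) = 3.
The rank gives the maximum number of linearly independent rows: 3.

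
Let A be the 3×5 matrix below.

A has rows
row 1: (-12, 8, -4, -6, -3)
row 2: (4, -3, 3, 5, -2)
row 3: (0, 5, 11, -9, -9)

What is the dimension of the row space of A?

3

Row reduce to echelon form.
R2 ← R2 + (1/3)·R1: [0, -1/3, 5/3, 3, -3]
R3 ← R3 + (15)·R2: [0, 0, 36, 36, -54]
Echelon form has 3 nonzero rows, so rank(A) = 3.
The row space has dimension equal to the rank: 3.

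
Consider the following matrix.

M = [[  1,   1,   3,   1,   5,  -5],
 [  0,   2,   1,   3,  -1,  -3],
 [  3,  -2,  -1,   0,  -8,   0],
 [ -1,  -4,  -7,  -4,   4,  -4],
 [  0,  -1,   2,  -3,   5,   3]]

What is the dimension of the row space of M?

4

Row reduce to echelon form.
R3 ← R3 − (3)·R1: [0, -5, -10, -3, -23, 15]
R4 ← R4 + R1: [0, -3, -4, -3, 9, -9]
R3 ← R3 + (5/2)·R2: [0, 0, -15/2, 9/2, -51/2, 15/2]
R4 ← R4 + (3/2)·R2: [0, 0, -5/2, 3/2, 15/2, -27/2]
R5 ← R5 + (1/2)·R2: [0, 0, 5/2, -3/2, 9/2, 3/2]
R4 ← R4 − (1/3)·R3: [0, 0, 0, 0, 16, -16]
R5 ← R5 + (1/3)·R3: [0, 0, 0, 0, -4, 4]
R5 ← R5 + (1/4)·R4: [0, 0, 0, 0, 0, 0]
Echelon form has 4 nonzero rows, so rank(M) = 4.
The row space has dimension equal to the rank: 4.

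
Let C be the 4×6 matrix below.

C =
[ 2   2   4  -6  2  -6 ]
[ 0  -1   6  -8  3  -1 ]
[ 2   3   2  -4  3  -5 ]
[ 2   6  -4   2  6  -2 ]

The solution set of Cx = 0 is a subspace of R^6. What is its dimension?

3

Row reduce to echelon form.
R3 ← R3 − R1: [0, 1, -2, 2, 1, 1]
R4 ← R4 − R1: [0, 4, -8, 8, 4, 4]
R3 ← R3 + R2: [0, 0, 4, -6, 4, 0]
R4 ← R4 + (4)·R2: [0, 0, 16, -24, 16, 0]
R4 ← R4 − (4)·R3: [0, 0, 0, 0, 0, 0]
3 nonzero rows, so rank(C) = 3.
C has 6 columns; by rank–nullity, nullity = 6 − 3 = 3.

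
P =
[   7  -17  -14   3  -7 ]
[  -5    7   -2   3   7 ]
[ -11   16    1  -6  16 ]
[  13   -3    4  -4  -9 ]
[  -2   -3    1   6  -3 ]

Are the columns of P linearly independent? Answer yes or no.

no

Row reduce P to echelon form.
R2 ← R2 + (5/7)·R1: [0, -36/7, -12, 36/7, 2]
R3 ← R3 + (11/7)·R1: [0, -75/7, -21, -9/7, 5]
R4 ← R4 − (13/7)·R1: [0, 200/7, 30, -67/7, 4]
R5 ← R5 + (2/7)·R1: [0, -55/7, -3, 48/7, -5]
R3 ← R3 − (25/12)·R2: [0, 0, 4, -12, 5/6]
R4 ← R4 + (50/9)·R2: [0, 0, -110/3, 19, 136/9]
R5 ← R5 − (55/36)·R2: [0, 0, 46/3, -1, -145/18]
R4 ← R4 + (55/6)·R3: [0, 0, 0, -91, 91/4]
R5 ← R5 − (23/6)·R3: [0, 0, 0, 45, -45/4]
R5 ← R5 + (45/91)·R4: [0, 0, 0, 0, 0]
4 pivots among 5 columns.
Only 4 < 5 pivot columns, so the columns are linearly dependent.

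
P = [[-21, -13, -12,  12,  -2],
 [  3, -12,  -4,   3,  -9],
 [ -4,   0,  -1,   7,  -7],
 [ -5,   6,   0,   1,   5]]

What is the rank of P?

4

Row reduce to echelon form.
R2 ← R2 + (1/7)·R1: [0, -97/7, -40/7, 33/7, -65/7]
R3 ← R3 − (4/21)·R1: [0, 52/21, 9/7, 33/7, -139/21]
R4 ← R4 − (5/21)·R1: [0, 191/21, 20/7, -13/7, 115/21]
R3 ← R3 + (52/291)·R2: [0, 0, 77/291, 539/97, -803/97]
R4 ← R4 + (191/291)·R2: [0, 0, -260/291, 120/97, -60/97]
R4 ← R4 + (260/77)·R3: [0, 0, 0, 20, -200/7]
Echelon form has 4 nonzero rows, so rank(P) = 4.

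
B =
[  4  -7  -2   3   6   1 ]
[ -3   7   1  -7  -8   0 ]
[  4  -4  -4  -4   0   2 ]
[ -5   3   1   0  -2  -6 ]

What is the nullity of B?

2

Row reduce to echelon form.
R2 ← R2 + (3/4)·R1: [0, 7/4, -1/2, -19/4, -7/2, 3/4]
R3 ← R3 − R1: [0, 3, -2, -7, -6, 1]
R4 ← R4 + (5/4)·R1: [0, -23/4, -3/2, 15/4, 11/2, -19/4]
R3 ← R3 − (12/7)·R2: [0, 0, -8/7, 8/7, 0, -2/7]
R4 ← R4 + (23/7)·R2: [0, 0, -22/7, -83/7, -6, -16/7]
R4 ← R4 − (11/4)·R3: [0, 0, 0, -15, -6, -3/2]
4 nonzero rows, so rank(B) = 4.
B has 6 columns; by rank–nullity, nullity = 6 − 4 = 2.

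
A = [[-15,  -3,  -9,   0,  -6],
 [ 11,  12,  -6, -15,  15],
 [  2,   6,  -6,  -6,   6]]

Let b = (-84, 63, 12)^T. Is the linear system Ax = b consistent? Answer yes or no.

Row reduce the augmented matrix [A | b].
R2 ← R2 + (11/15)·R1: [0, 49/5, -63/5, -15, 53/5, 7/5]
R3 ← R3 + (2/15)·R1: [0, 28/5, -36/5, -6, 26/5, 4/5]
R3 ← R3 − (4/7)·R2: [0, 0, 0, 18/7, -6/7, 0]
The echelon form has 3 nonzero rows, and every pivot lies in the first 5 columns, so rank(A) = rank([A|b]) = 3.
The system is consistent.

yes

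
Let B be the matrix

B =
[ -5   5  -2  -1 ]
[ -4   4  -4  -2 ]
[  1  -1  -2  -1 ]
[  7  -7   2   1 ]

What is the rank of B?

Row reduce to echelon form.
R2 ← R2 − (4/5)·R1: [0, 0, -12/5, -6/5]
R3 ← R3 + (1/5)·R1: [0, 0, -12/5, -6/5]
R4 ← R4 + (7/5)·R1: [0, 0, -4/5, -2/5]
R3 ← R3 − R2: [0, 0, 0, 0]
R4 ← R4 − (1/3)·R2: [0, 0, 0, 0]
Echelon form has 2 nonzero rows, so rank(B) = 2.

2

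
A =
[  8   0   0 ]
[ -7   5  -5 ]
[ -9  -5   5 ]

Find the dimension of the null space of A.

1

Row reduce to echelon form.
R2 ← R2 + (7/8)·R1: [0, 5, -5]
R3 ← R3 + (9/8)·R1: [0, -5, 5]
R3 ← R3 + R2: [0, 0, 0]
2 nonzero rows, so rank(A) = 2.
A has 3 columns; by rank–nullity, nullity = 3 − 2 = 1.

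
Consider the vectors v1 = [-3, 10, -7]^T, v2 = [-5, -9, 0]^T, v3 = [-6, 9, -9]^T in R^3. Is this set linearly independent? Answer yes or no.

Form the matrix with these vectors as rows and row reduce.
R2 ← R2 − (5/3)·R1: [0, -77/3, 35/3]
R3 ← R3 − (2)·R1: [0, -11, 5]
R3 ← R3 − (3/7)·R2: [0, 0, 0]
2 nonzero rows, so the 3 vectors span a space of dimension 2.
Since 2 < 3, the vectors are linearly dependent.

no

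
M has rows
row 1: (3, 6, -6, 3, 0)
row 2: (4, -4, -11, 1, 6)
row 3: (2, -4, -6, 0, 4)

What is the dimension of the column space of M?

Row reduce to echelon form.
R2 ← R2 − (4/3)·R1: [0, -12, -3, -3, 6]
R3 ← R3 − (2/3)·R1: [0, -8, -2, -2, 4]
R3 ← R3 − (2/3)·R2: [0, 0, 0, 0, 0]
Echelon form has 2 nonzero rows, so rank(M) = 2.
The column space has dimension equal to the rank: 2.

2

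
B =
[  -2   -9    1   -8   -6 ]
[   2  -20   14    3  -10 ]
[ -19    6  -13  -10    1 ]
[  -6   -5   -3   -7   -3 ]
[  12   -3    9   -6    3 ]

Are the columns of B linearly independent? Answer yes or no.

Row reduce B to echelon form.
R2 ← R2 + R1: [0, -29, 15, -5, -16]
R3 ← R3 − (19/2)·R1: [0, 183/2, -45/2, 66, 58]
R4 ← R4 − (3)·R1: [0, 22, -6, 17, 15]
R5 ← R5 + (6)·R1: [0, -57, 15, -54, -33]
R3 ← R3 + (183/58)·R2: [0, 0, 720/29, 2913/58, 218/29]
R4 ← R4 + (22/29)·R2: [0, 0, 156/29, 383/29, 83/29]
R5 ← R5 − (57/29)·R2: [0, 0, -420/29, -1281/29, -45/29]
R4 ← R4 − (13/60)·R3: [0, 0, 0, 93/40, 37/30]
R5 ← R5 + (7/12)·R3: [0, 0, 0, -119/8, 17/6]
R5 ← R5 + (595/93)·R4: [0, 0, 0, 0, 2992/279]
5 pivots among 5 columns.
Every column is a pivot column, so the columns are linearly independent.

yes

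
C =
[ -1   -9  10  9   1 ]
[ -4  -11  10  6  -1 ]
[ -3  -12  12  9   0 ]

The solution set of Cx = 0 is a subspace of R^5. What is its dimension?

3

Row reduce to echelon form.
R2 ← R2 − (4)·R1: [0, 25, -30, -30, -5]
R3 ← R3 − (3)·R1: [0, 15, -18, -18, -3]
R3 ← R3 − (3/5)·R2: [0, 0, 0, 0, 0]
2 nonzero rows, so rank(C) = 2.
C has 5 columns; by rank–nullity, nullity = 5 − 2 = 3.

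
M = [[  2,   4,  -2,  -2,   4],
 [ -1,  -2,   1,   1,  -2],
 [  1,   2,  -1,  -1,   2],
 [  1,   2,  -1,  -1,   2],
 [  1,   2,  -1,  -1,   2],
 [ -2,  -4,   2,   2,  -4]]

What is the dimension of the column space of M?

1

Row reduce to echelon form.
R2 ← R2 + (1/2)·R1: [0, 0, 0, 0, 0]
R3 ← R3 − (1/2)·R1: [0, 0, 0, 0, 0]
R4 ← R4 − (1/2)·R1: [0, 0, 0, 0, 0]
R5 ← R5 − (1/2)·R1: [0, 0, 0, 0, 0]
R6 ← R6 + R1: [0, 0, 0, 0, 0]
Echelon form has 1 nonzero row, so rank(M) = 1.
The column space has dimension equal to the rank: 1.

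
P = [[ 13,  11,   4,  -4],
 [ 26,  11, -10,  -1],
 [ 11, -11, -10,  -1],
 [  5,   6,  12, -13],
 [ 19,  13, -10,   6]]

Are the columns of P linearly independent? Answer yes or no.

Row reduce P to echelon form.
R2 ← R2 − (2)·R1: [0, -11, -18, 7]
R3 ← R3 − (11/13)·R1: [0, -264/13, -174/13, 31/13]
R4 ← R4 − (5/13)·R1: [0, 23/13, 136/13, -149/13]
R5 ← R5 − (19/13)·R1: [0, -40/13, -206/13, 154/13]
R3 ← R3 − (24/13)·R2: [0, 0, 258/13, -137/13]
R4 ← R4 + (23/143)·R2: [0, 0, 1082/143, -1478/143]
R5 ← R5 − (40/143)·R2: [0, 0, -1546/143, 1414/143]
R4 ← R4 − (541/1419)·R3: [0, 0, 0, -815/129]
R5 ← R5 + (773/1419)·R3: [0, 0, 0, 535/129]
R5 ← R5 + (107/163)·R4: [0, 0, 0, 0]
4 pivots among 4 columns.
Every column is a pivot column, so the columns are linearly independent.

yes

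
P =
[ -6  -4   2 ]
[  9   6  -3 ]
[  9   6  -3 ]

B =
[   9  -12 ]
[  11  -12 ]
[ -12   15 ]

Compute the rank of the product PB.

1

First compute PB:
[[-122, 150],
 [183, -225],
 [183, -225]]
Now row reduce the product.
R2 ← R2 + (3/2)·R1: [0, 0]
R3 ← R3 + (3/2)·R1: [0, 0]
1 nonzero row, so rank(PB) = 1.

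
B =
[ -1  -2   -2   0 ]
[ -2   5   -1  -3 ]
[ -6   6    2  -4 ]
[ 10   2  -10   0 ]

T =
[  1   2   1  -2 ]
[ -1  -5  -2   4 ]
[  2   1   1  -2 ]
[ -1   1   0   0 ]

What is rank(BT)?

2

First compute BT:
[[ -3,   6,   1,  -2],
 [ -6, -33, -13,  26],
 [ -4, -44, -16,  32],
 [-12,   0,  -4,   8]]
Now row reduce the product.
R2 ← R2 − (2)·R1: [0, -45, -15, 30]
R3 ← R3 − (4/3)·R1: [0, -52, -52/3, 104/3]
R4 ← R4 − (4)·R1: [0, -24, -8, 16]
R3 ← R3 − (52/45)·R2: [0, 0, 0, 0]
R4 ← R4 − (8/15)·R2: [0, 0, 0, 0]
2 nonzero rows, so rank(BT) = 2.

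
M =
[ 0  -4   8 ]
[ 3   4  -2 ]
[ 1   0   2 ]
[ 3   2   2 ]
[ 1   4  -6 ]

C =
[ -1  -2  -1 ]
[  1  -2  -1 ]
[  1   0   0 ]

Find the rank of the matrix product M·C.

First compute MC:
[[  4,   8,   4],
 [ -1, -14,  -7],
 [  1,  -2,  -1],
 [  1, -10,  -5],
 [ -3, -10,  -5]]
Now row reduce the product.
R2 ← R2 + (1/4)·R1: [0, -12, -6]
R3 ← R3 − (1/4)·R1: [0, -4, -2]
R4 ← R4 − (1/4)·R1: [0, -12, -6]
R5 ← R5 + (3/4)·R1: [0, -4, -2]
R3 ← R3 − (1/3)·R2: [0, 0, 0]
R4 ← R4 − R2: [0, 0, 0]
R5 ← R5 − (1/3)·R2: [0, 0, 0]
2 nonzero rows, so rank(MC) = 2.

2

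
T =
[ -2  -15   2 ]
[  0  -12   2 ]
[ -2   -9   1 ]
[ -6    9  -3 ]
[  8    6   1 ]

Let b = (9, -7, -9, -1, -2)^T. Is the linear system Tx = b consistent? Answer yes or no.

no

Row reduce the augmented matrix [T | b].
R3 ← R3 − R1: [0, 6, -1, -18]
R4 ← R4 − (3)·R1: [0, 54, -9, -28]
R5 ← R5 + (4)·R1: [0, -54, 9, 34]
R3 ← R3 + (1/2)·R2: [0, 0, 0, -43/2]
R4 ← R4 + (9/2)·R2: [0, 0, 0, -119/2]
R5 ← R5 − (9/2)·R2: [0, 0, 0, 131/2]
R4 ← R4 − (119/43)·R3: [0, 0, 0, 0]
R5 ← R5 + (131/43)·R3: [0, 0, 0, 0]
The echelon form has 3 nonzero rows; the last pivot sits in the augmented column, so rank(T) = 2 but rank([T|b]) = 3.
Since the ranks differ, the system is inconsistent.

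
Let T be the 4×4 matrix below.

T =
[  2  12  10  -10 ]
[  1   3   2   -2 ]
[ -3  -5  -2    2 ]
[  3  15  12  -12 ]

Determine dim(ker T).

2

Row reduce to echelon form.
R2 ← R2 − (1/2)·R1: [0, -3, -3, 3]
R3 ← R3 + (3/2)·R1: [0, 13, 13, -13]
R4 ← R4 − (3/2)·R1: [0, -3, -3, 3]
R3 ← R3 + (13/3)·R2: [0, 0, 0, 0]
R4 ← R4 − R2: [0, 0, 0, 0]
2 nonzero rows, so rank(T) = 2.
T has 4 columns; by rank–nullity, nullity = 4 − 2 = 2.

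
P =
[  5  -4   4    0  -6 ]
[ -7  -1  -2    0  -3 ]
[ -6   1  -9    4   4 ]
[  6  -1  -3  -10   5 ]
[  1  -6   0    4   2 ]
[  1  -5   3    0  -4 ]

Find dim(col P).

5

Row reduce to echelon form.
R2 ← R2 + (7/5)·R1: [0, -33/5, 18/5, 0, -57/5]
R3 ← R3 + (6/5)·R1: [0, -19/5, -21/5, 4, -16/5]
R4 ← R4 − (6/5)·R1: [0, 19/5, -39/5, -10, 61/5]
R5 ← R5 − (1/5)·R1: [0, -26/5, -4/5, 4, 16/5]
R6 ← R6 − (1/5)·R1: [0, -21/5, 11/5, 0, -14/5]
R3 ← R3 − (19/33)·R2: [0, 0, -69/11, 4, 37/11]
R4 ← R4 + (19/33)·R2: [0, 0, -63/11, -10, 62/11]
R5 ← R5 − (26/33)·R2: [0, 0, -40/11, 4, 134/11]
R6 ← R6 − (7/11)·R2: [0, 0, -1/11, 0, 49/11]
R4 ← R4 − (21/23)·R3: [0, 0, 0, -314/23, 59/23]
R5 ← R5 − (40/69)·R3: [0, 0, 0, 116/69, 706/69]
R6 ← R6 − (1/69)·R3: [0, 0, 0, -4/69, 304/69]
R5 ← R5 + (58/471)·R4: [0, 0, 0, 0, 1656/157]
R6 ← R6 − (2/471)·R4: [0, 0, 0, 0, 690/157]
R6 ← R6 − (5/12)·R5: [0, 0, 0, 0, 0]
Echelon form has 5 nonzero rows, so rank(P) = 5.
The column space has dimension equal to the rank: 5.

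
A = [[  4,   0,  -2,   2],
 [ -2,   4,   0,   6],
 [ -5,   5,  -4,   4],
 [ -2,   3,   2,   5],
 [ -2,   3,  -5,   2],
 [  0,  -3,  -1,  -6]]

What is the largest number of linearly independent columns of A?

Row reduce to echelon form.
R2 ← R2 + (1/2)·R1: [0, 4, -1, 7]
R3 ← R3 + (5/4)·R1: [0, 5, -13/2, 13/2]
R4 ← R4 + (1/2)·R1: [0, 3, 1, 6]
R5 ← R5 + (1/2)·R1: [0, 3, -6, 3]
R3 ← R3 − (5/4)·R2: [0, 0, -21/4, -9/4]
R4 ← R4 − (3/4)·R2: [0, 0, 7/4, 3/4]
R5 ← R5 − (3/4)·R2: [0, 0, -21/4, -9/4]
R6 ← R6 + (3/4)·R2: [0, 0, -7/4, -3/4]
R4 ← R4 + (1/3)·R3: [0, 0, 0, 0]
R5 ← R5 − R3: [0, 0, 0, 0]
R6 ← R6 − (1/3)·R3: [0, 0, 0, 0]
Echelon form has 3 nonzero rows, so rank(A) = 3.
The rank gives the maximum number of linearly independent columns: 3.

3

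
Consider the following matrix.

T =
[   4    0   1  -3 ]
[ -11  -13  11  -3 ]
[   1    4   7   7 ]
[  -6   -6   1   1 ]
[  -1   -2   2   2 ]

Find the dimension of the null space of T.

Row reduce to echelon form.
R2 ← R2 + (11/4)·R1: [0, -13, 55/4, -45/4]
R3 ← R3 − (1/4)·R1: [0, 4, 27/4, 31/4]
R4 ← R4 + (3/2)·R1: [0, -6, 5/2, -7/2]
R5 ← R5 + (1/4)·R1: [0, -2, 9/4, 5/4]
R3 ← R3 + (4/13)·R2: [0, 0, 571/52, 223/52]
R4 ← R4 − (6/13)·R2: [0, 0, -50/13, 22/13]
R5 ← R5 − (2/13)·R2: [0, 0, 7/52, 155/52]
R4 ← R4 + (200/571)·R3: [0, 0, 0, 1824/571]
R5 ← R5 − (7/571)·R3: [0, 0, 0, 1672/571]
R5 ← R5 − (11/12)·R4: [0, 0, 0, 0]
4 nonzero rows, so rank(T) = 4.
T has 4 columns; by rank–nullity, nullity = 4 − 4 = 0.

0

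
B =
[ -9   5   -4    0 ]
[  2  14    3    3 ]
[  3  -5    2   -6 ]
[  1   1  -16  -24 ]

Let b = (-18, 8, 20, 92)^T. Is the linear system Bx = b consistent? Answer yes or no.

Row reduce the augmented matrix [B | b].
R2 ← R2 + (2/9)·R1: [0, 136/9, 19/9, 3, 4]
R3 ← R3 + (1/3)·R1: [0, -10/3, 2/3, -6, 14]
R4 ← R4 + (1/9)·R1: [0, 14/9, -148/9, -24, 90]
R3 ← R3 + (15/68)·R2: [0, 0, 77/68, -363/68, 253/17]
R4 ← R4 − (7/68)·R2: [0, 0, -1133/68, -1653/68, 1523/17]
R4 ← R4 + (103/7)·R3: [0, 0, 0, -720/7, 2160/7]
The echelon form has 4 nonzero rows, and every pivot lies in the first 4 columns, so rank(B) = rank([B|b]) = 4.
The system is consistent.

yes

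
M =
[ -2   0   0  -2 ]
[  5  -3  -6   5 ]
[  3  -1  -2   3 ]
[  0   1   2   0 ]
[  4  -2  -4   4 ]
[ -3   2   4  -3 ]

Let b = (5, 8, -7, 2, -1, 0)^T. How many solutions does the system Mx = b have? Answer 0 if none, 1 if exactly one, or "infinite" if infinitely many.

0

Row reduce the augmented matrix [M | b].
R2 ← R2 + (5/2)·R1: [0, -3, -6, 0, 41/2]
R3 ← R3 + (3/2)·R1: [0, -1, -2, 0, 1/2]
R5 ← R5 + (2)·R1: [0, -2, -4, 0, 9]
R6 ← R6 − (3/2)·R1: [0, 2, 4, 0, -15/2]
R3 ← R3 − (1/3)·R2: [0, 0, 0, 0, -19/3]
R4 ← R4 + (1/3)·R2: [0, 0, 0, 0, 53/6]
R5 ← R5 − (2/3)·R2: [0, 0, 0, 0, -14/3]
R6 ← R6 + (2/3)·R2: [0, 0, 0, 0, 37/6]
R4 ← R4 + (53/38)·R3: [0, 0, 0, 0, 0]
R5 ← R5 − (14/19)·R3: [0, 0, 0, 0, 0]
R6 ← R6 + (37/38)·R3: [0, 0, 0, 0, 0]
The echelon form has 3 nonzero rows; the last pivot sits in the augmented column, so rank(M) = 2 but rank([M|b]) = 3.
Since the ranks differ, the system is inconsistent.
It has no solutions.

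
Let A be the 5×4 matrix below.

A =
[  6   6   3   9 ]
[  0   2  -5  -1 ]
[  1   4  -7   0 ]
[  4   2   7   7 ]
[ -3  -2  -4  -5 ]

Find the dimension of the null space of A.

Row reduce to echelon form.
R3 ← R3 − (1/6)·R1: [0, 3, -15/2, -3/2]
R4 ← R4 − (2/3)·R1: [0, -2, 5, 1]
R5 ← R5 + (1/2)·R1: [0, 1, -5/2, -1/2]
R3 ← R3 − (3/2)·R2: [0, 0, 0, 0]
R4 ← R4 + R2: [0, 0, 0, 0]
R5 ← R5 − (1/2)·R2: [0, 0, 0, 0]
2 nonzero rows, so rank(A) = 2.
A has 4 columns; by rank–nullity, nullity = 4 − 2 = 2.

2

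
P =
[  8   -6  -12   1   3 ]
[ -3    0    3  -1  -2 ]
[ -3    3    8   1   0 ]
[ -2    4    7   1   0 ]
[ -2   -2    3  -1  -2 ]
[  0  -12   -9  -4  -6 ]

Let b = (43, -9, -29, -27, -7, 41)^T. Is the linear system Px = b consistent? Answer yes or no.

Row reduce the augmented matrix [P | b].
R2 ← R2 + (3/8)·R1: [0, -9/4, -3/2, -5/8, -7/8, 57/8]
R3 ← R3 + (3/8)·R1: [0, 3/4, 7/2, 11/8, 9/8, -103/8]
R4 ← R4 + (1/4)·R1: [0, 5/2, 4, 5/4, 3/4, -65/4]
R5 ← R5 + (1/4)·R1: [0, -7/2, 0, -3/4, -5/4, 15/4]
R3 ← R3 + (1/3)·R2: [0, 0, 3, 7/6, 5/6, -21/2]
R4 ← R4 + (10/9)·R2: [0, 0, 7/3, 5/9, -2/9, -25/3]
R5 ← R5 − (14/9)·R2: [0, 0, 7/3, 2/9, 1/9, -22/3]
R6 ← R6 − (16/3)·R2: [0, 0, -1, -2/3, -4/3, 3]
R4 ← R4 − (7/9)·R3: [0, 0, 0, -19/54, -47/54, -1/6]
R5 ← R5 − (7/9)·R3: [0, 0, 0, -37/54, -29/54, 5/6]
R6 ← R6 + (1/3)·R3: [0, 0, 0, -5/18, -19/18, -1/2]
R5 ← R5 − (37/19)·R4: [0, 0, 0, 0, 22/19, 22/19]
R6 ← R6 − (15/19)·R4: [0, 0, 0, 0, -7/19, -7/19]
R6 ← R6 + (7/22)·R5: [0, 0, 0, 0, 0, 0]
The echelon form has 5 nonzero rows, and every pivot lies in the first 5 columns, so rank(P) = rank([P|b]) = 5.
The system is consistent.

yes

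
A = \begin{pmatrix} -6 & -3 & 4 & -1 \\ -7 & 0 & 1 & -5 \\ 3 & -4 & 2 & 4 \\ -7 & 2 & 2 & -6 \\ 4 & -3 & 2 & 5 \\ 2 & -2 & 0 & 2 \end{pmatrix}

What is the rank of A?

4

Row reduce to echelon form.
R2 ← R2 − (7/6)·R1: [0, 7/2, -11/3, -23/6]
R3 ← R3 + (1/2)·R1: [0, -11/2, 4, 7/2]
R4 ← R4 − (7/6)·R1: [0, 11/2, -8/3, -29/6]
R5 ← R5 + (2/3)·R1: [0, -5, 14/3, 13/3]
R6 ← R6 + (1/3)·R1: [0, -3, 4/3, 5/3]
R3 ← R3 + (11/7)·R2: [0, 0, -37/21, -53/21]
R4 ← R4 − (11/7)·R2: [0, 0, 65/21, 25/21]
R5 ← R5 + (10/7)·R2: [0, 0, -4/7, -8/7]
R6 ← R6 + (6/7)·R2: [0, 0, -38/21, -34/21]
R4 ← R4 + (65/37)·R3: [0, 0, 0, -120/37]
R5 ← R5 − (12/37)·R3: [0, 0, 0, -12/37]
R6 ← R6 − (38/37)·R3: [0, 0, 0, 36/37]
R5 ← R5 − (1/10)·R4: [0, 0, 0, 0]
R6 ← R6 + (3/10)·R4: [0, 0, 0, 0]
Echelon form has 4 nonzero rows, so rank(A) = 4.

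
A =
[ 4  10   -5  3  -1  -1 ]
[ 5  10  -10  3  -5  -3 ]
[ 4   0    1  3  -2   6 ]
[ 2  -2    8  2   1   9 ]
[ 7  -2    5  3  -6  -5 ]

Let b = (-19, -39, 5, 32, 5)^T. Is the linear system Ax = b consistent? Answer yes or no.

Row reduce the augmented matrix [A | b].
R2 ← R2 − (5/4)·R1: [0, -5/2, -15/4, -3/4, -15/4, -7/4, -61/4]
R3 ← R3 − R1: [0, -10, 6, 0, -1, 7, 24]
R4 ← R4 − (1/2)·R1: [0, -7, 21/2, 1/2, 3/2, 19/2, 83/2]
R5 ← R5 − (7/4)·R1: [0, -39/2, 55/4, -9/4, -17/4, -13/4, 153/4]
R3 ← R3 − (4)·R2: [0, 0, 21, 3, 14, 14, 85]
R4 ← R4 − (14/5)·R2: [0, 0, 21, 13/5, 12, 72/5, 421/5]
R5 ← R5 − (39/5)·R2: [0, 0, 43, 18/5, 25, 52/5, 786/5]
R4 ← R4 − R3: [0, 0, 0, -2/5, -2, 2/5, -4/5]
R5 ← R5 − (43/21)·R3: [0, 0, 0, -89/35, -11/3, -274/15, -1769/105]
R5 ← R5 − (89/14)·R4: [0, 0, 0, 0, 190/21, -437/21, -247/21]
The echelon form has 5 nonzero rows, and every pivot lies in the first 6 columns, so rank(A) = rank([A|b]) = 5.
The system is consistent.

yes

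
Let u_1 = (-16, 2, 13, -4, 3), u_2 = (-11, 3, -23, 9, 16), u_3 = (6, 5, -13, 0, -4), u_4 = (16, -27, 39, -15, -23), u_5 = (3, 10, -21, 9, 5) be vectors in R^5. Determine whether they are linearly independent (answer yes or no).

yes

Form the matrix with these vectors as rows and row reduce.
R2 ← R2 − (11/16)·R1: [0, 13/8, -511/16, 47/4, 223/16]
R3 ← R3 + (3/8)·R1: [0, 23/4, -65/8, -3/2, -23/8]
R4 ← R4 + R1: [0, -25, 52, -19, -20]
R5 ← R5 + (3/16)·R1: [0, 83/8, -297/16, 33/4, 89/16]
R3 ← R3 − (46/13)·R2: [0, 0, 2727/26, -560/13, -1357/26]
R4 ← R4 + (200/13)·R2: [0, 0, -11423/26, 2103/13, 5055/26]
R5 ← R5 − (83/13)·R2: [0, 0, 4819/26, -868/13, -2169/26]
R4 ← R4 + (11423/2727)·R3: [0, 0, 0, -50923/2727, -66001/2727]
R5 ← R5 − (4819/2727)·R3: [0, 0, 0, 25508/2727, 24020/2727]
R5 ← R5 + (25508/50923)·R4: [0, 0, 0, 0, -168824/50923]
5 nonzero rows, so the 5 vectors span a space of dimension 5.
Since 5 = 5, the vectors are linearly independent.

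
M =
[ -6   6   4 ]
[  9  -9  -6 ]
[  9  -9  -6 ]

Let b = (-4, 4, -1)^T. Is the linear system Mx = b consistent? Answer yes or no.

Row reduce the augmented matrix [M | b].
R2 ← R2 + (3/2)·R1: [0, 0, 0, -2]
R3 ← R3 + (3/2)·R1: [0, 0, 0, -7]
R3 ← R3 − (7/2)·R2: [0, 0, 0, 0]
The echelon form has 2 nonzero rows; the last pivot sits in the augmented column, so rank(M) = 1 but rank([M|b]) = 2.
Since the ranks differ, the system is inconsistent.

no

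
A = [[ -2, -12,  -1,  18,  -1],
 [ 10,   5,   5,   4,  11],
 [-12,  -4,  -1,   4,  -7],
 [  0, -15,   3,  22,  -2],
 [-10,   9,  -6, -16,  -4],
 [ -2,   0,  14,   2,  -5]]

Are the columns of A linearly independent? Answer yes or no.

no

Row reduce A to echelon form.
R2 ← R2 + (5)·R1: [0, -55, 0, 94, 6]
R3 ← R3 − (6)·R1: [0, 68, 5, -104, -1]
R5 ← R5 − (5)·R1: [0, 69, -1, -106, 1]
R6 ← R6 − R1: [0, 12, 15, -16, -4]
R3 ← R3 + (68/55)·R2: [0, 0, 5, 672/55, 353/55]
R4 ← R4 − (3/11)·R2: [0, 0, 3, -40/11, -40/11]
R5 ← R5 + (69/55)·R2: [0, 0, -1, 656/55, 469/55]
R6 ← R6 + (12/55)·R2: [0, 0, 15, 248/55, -148/55]
R4 ← R4 − (3/5)·R3: [0, 0, 0, -3016/275, -2059/275]
R5 ← R5 + (1/5)·R3: [0, 0, 0, 3952/275, 2698/275]
R6 ← R6 − (3)·R3: [0, 0, 0, -1768/55, -1207/55]
R5 ← R5 + (38/29)·R4: [0, 0, 0, 0, 0]
R6 ← R6 − (85/29)·R4: [0, 0, 0, 0, 0]
4 pivots among 5 columns.
Only 4 < 5 pivot columns, so the columns are linearly dependent.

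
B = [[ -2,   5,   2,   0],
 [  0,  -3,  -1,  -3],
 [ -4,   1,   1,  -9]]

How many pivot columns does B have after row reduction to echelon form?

2

Row reduce to echelon form.
R3 ← R3 − (2)·R1: [0, -9, -3, -9]
R3 ← R3 − (3)·R2: [0, 0, 0, 0]
Echelon form has 2 nonzero rows, so rank(B) = 2.
Each nonzero row contributes one pivot column: 2 pivot columns.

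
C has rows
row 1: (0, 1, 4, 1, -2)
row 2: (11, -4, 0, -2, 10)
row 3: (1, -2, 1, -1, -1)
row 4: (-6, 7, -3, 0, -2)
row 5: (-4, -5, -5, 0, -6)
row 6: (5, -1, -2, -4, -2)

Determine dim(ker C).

Row reduce to echelon form.
Swap R1 ↔ R2
R3 ← R3 − (1/11)·R1: [0, -18/11, 1, -9/11, -21/11]
R4 ← R4 + (6/11)·R1: [0, 53/11, -3, -12/11, 38/11]
R5 ← R5 + (4/11)·R1: [0, -71/11, -5, -8/11, -26/11]
R6 ← R6 − (5/11)·R1: [0, 9/11, -2, -34/11, -72/11]
R3 ← R3 + (18/11)·R2: [0, 0, 83/11, 9/11, -57/11]
R4 ← R4 − (53/11)·R2: [0, 0, -245/11, -65/11, 144/11]
R5 ← R5 + (71/11)·R2: [0, 0, 229/11, 63/11, -168/11]
R6 ← R6 − (9/11)·R2: [0, 0, -58/11, -43/11, -54/11]
R4 ← R4 + (245/83)·R3: [0, 0, 0, -290/83, -183/83]
R5 ← R5 − (229/83)·R3: [0, 0, 0, 288/83, -81/83]
R6 ← R6 + (58/83)·R3: [0, 0, 0, -277/83, -708/83]
R5 ← R5 + (144/145)·R4: [0, 0, 0, 0, -459/145]
R6 ← R6 − (277/290)·R4: [0, 0, 0, 0, -1863/290]
R6 ← R6 − (69/34)·R5: [0, 0, 0, 0, 0]
5 nonzero rows, so rank(C) = 5.
C has 5 columns; by rank–nullity, nullity = 5 − 5 = 0.

0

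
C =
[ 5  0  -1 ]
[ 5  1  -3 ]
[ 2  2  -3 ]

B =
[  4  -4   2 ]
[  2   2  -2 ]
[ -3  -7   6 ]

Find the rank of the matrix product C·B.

2

First compute CB:
[[ 23, -13,   4],
 [ 31,   3, -10],
 [ 21,  17, -18]]
Now row reduce the product.
R2 ← R2 − (31/23)·R1: [0, 472/23, -354/23]
R3 ← R3 − (21/23)·R1: [0, 664/23, -498/23]
R3 ← R3 − (83/59)·R2: [0, 0, 0]
2 nonzero rows, so rank(CB) = 2.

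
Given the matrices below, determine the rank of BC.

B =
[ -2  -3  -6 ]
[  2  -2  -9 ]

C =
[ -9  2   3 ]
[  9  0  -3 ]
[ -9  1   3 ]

First compute BC:
[[ 45, -10, -15],
 [ 45,  -5, -15]]
Now row reduce the product.
R2 ← R2 − R1: [0, 5, 0]
2 nonzero rows, so rank(BC) = 2.

2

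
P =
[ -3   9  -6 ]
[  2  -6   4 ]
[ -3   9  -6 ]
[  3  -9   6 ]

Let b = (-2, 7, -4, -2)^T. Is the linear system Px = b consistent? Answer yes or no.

no

Row reduce the augmented matrix [P | b].
R2 ← R2 + (2/3)·R1: [0, 0, 0, 17/3]
R3 ← R3 − R1: [0, 0, 0, -2]
R4 ← R4 + R1: [0, 0, 0, -4]
R3 ← R3 + (6/17)·R2: [0, 0, 0, 0]
R4 ← R4 + (12/17)·R2: [0, 0, 0, 0]
The echelon form has 2 nonzero rows; the last pivot sits in the augmented column, so rank(P) = 1 but rank([P|b]) = 2.
Since the ranks differ, the system is inconsistent.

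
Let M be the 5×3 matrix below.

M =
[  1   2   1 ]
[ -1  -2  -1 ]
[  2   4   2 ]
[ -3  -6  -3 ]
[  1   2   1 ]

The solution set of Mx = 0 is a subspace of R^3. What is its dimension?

Row reduce to echelon form.
R2 ← R2 + R1: [0, 0, 0]
R3 ← R3 − (2)·R1: [0, 0, 0]
R4 ← R4 + (3)·R1: [0, 0, 0]
R5 ← R5 − R1: [0, 0, 0]
1 nonzero row, so rank(M) = 1.
M has 3 columns; by rank–nullity, nullity = 3 − 1 = 2.

2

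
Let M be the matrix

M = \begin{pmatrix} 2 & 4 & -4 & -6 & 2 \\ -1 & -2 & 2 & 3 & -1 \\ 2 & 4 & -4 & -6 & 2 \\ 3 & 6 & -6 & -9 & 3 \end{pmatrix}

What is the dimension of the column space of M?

Row reduce to echelon form.
R2 ← R2 + (1/2)·R1: [0, 0, 0, 0, 0]
R3 ← R3 − R1: [0, 0, 0, 0, 0]
R4 ← R4 − (3/2)·R1: [0, 0, 0, 0, 0]
Echelon form has 1 nonzero row, so rank(M) = 1.
The column space has dimension equal to the rank: 1.

1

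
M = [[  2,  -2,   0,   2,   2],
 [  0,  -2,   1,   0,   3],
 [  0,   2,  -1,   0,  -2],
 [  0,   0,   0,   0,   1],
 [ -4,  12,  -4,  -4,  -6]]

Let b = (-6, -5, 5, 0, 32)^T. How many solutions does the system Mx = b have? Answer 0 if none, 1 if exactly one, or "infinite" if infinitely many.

infinite

Row reduce the augmented matrix [M | b].
R5 ← R5 + (2)·R1: [0, 8, -4, 0, -2, 20]
R3 ← R3 + R2: [0, 0, 0, 0, 1, 0]
R5 ← R5 + (4)·R2: [0, 0, 0, 0, 10, 0]
R4 ← R4 − R3: [0, 0, 0, 0, 0, 0]
R5 ← R5 − (10)·R3: [0, 0, 0, 0, 0, 0]
The echelon form has 3 nonzero rows, and every pivot lies in the first 5 columns, so rank(M) = rank([M|b]) = 3.
The system is consistent.
rank = 3 < 5 unknowns, so there are infinitely many solutions.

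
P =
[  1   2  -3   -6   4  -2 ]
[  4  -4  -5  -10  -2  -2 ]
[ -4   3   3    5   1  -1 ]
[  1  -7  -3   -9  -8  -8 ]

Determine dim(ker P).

2

Row reduce to echelon form.
R2 ← R2 − (4)·R1: [0, -12, 7, 14, -18, 6]
R3 ← R3 + (4)·R1: [0, 11, -9, -19, 17, -9]
R4 ← R4 − R1: [0, -9, 0, -3, -12, -6]
R3 ← R3 + (11/12)·R2: [0, 0, -31/12, -37/6, 1/2, -7/2]
R4 ← R4 − (3/4)·R2: [0, 0, -21/4, -27/2, 3/2, -21/2]
R4 ← R4 − (63/31)·R3: [0, 0, 0, -30/31, 15/31, -105/31]
4 nonzero rows, so rank(P) = 4.
P has 6 columns; by rank–nullity, nullity = 6 − 4 = 2.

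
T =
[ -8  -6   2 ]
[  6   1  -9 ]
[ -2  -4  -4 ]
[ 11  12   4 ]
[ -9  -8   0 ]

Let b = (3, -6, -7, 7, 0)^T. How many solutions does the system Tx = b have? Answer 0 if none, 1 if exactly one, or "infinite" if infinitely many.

0

Row reduce the augmented matrix [T | b].
R2 ← R2 + (3/4)·R1: [0, -7/2, -15/2, -15/4]
R3 ← R3 − (1/4)·R1: [0, -5/2, -9/2, -31/4]
R4 ← R4 + (11/8)·R1: [0, 15/4, 27/4, 89/8]
R5 ← R5 − (9/8)·R1: [0, -5/4, -9/4, -27/8]
R3 ← R3 − (5/7)·R2: [0, 0, 6/7, -71/14]
R4 ← R4 + (15/14)·R2: [0, 0, -9/7, 199/28]
R5 ← R5 − (5/14)·R2: [0, 0, 3/7, -57/28]
R4 ← R4 + (3/2)·R3: [0, 0, 0, -1/2]
R5 ← R5 − (1/2)·R3: [0, 0, 0, 1/2]
R5 ← R5 + R4: [0, 0, 0, 0]
The echelon form has 4 nonzero rows; the last pivot sits in the augmented column, so rank(T) = 3 but rank([T|b]) = 4.
Since the ranks differ, the system is inconsistent.
It has no solutions.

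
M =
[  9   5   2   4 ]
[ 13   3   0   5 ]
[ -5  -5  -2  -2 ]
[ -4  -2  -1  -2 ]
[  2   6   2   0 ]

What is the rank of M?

3

Row reduce to echelon form.
R2 ← R2 − (13/9)·R1: [0, -38/9, -26/9, -7/9]
R3 ← R3 + (5/9)·R1: [0, -20/9, -8/9, 2/9]
R4 ← R4 + (4/9)·R1: [0, 2/9, -1/9, -2/9]
R5 ← R5 − (2/9)·R1: [0, 44/9, 14/9, -8/9]
R3 ← R3 − (10/19)·R2: [0, 0, 12/19, 12/19]
R4 ← R4 + (1/19)·R2: [0, 0, -5/19, -5/19]
R5 ← R5 + (22/19)·R2: [0, 0, -34/19, -34/19]
R4 ← R4 + (5/12)·R3: [0, 0, 0, 0]
R5 ← R5 + (17/6)·R3: [0, 0, 0, 0]
Echelon form has 3 nonzero rows, so rank(M) = 3.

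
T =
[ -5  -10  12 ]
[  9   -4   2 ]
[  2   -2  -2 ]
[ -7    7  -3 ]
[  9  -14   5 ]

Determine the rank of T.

3

Row reduce to echelon form.
R2 ← R2 + (9/5)·R1: [0, -22, 118/5]
R3 ← R3 + (2/5)·R1: [0, -6, 14/5]
R4 ← R4 − (7/5)·R1: [0, 21, -99/5]
R5 ← R5 + (9/5)·R1: [0, -32, 133/5]
R3 ← R3 − (3/11)·R2: [0, 0, -40/11]
R4 ← R4 + (21/22)·R2: [0, 0, 30/11]
R5 ← R5 − (16/11)·R2: [0, 0, -85/11]
R4 ← R4 + (3/4)·R3: [0, 0, 0]
R5 ← R5 − (17/8)·R3: [0, 0, 0]
Echelon form has 3 nonzero rows, so rank(T) = 3.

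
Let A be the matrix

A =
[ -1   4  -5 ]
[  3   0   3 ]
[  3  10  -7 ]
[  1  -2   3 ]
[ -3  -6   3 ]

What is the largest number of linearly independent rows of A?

Row reduce to echelon form.
R2 ← R2 + (3)·R1: [0, 12, -12]
R3 ← R3 + (3)·R1: [0, 22, -22]
R4 ← R4 + R1: [0, 2, -2]
R5 ← R5 − (3)·R1: [0, -18, 18]
R3 ← R3 − (11/6)·R2: [0, 0, 0]
R4 ← R4 − (1/6)·R2: [0, 0, 0]
R5 ← R5 + (3/2)·R2: [0, 0, 0]
Echelon form has 2 nonzero rows, so rank(A) = 2.
The rank gives the maximum number of linearly independent rows: 2.

2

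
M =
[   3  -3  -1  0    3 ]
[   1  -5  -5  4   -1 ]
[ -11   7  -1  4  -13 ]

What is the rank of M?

2

Row reduce to echelon form.
R2 ← R2 − (1/3)·R1: [0, -4, -14/3, 4, -2]
R3 ← R3 + (11/3)·R1: [0, -4, -14/3, 4, -2]
R3 ← R3 − R2: [0, 0, 0, 0, 0]
Echelon form has 2 nonzero rows, so rank(M) = 2.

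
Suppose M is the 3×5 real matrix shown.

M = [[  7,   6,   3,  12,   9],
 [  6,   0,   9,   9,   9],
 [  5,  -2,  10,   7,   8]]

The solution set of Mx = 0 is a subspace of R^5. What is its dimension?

Row reduce to echelon form.
R2 ← R2 − (6/7)·R1: [0, -36/7, 45/7, -9/7, 9/7]
R3 ← R3 − (5/7)·R1: [0, -44/7, 55/7, -11/7, 11/7]
R3 ← R3 − (11/9)·R2: [0, 0, 0, 0, 0]
2 nonzero rows, so rank(M) = 2.
M has 5 columns; by rank–nullity, nullity = 5 − 2 = 3.

3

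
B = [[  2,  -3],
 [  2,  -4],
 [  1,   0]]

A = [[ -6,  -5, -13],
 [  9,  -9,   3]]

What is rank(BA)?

First compute BA:
[[-39,  17, -35],
 [-48,  26, -38],
 [ -6,  -5, -13]]
Now row reduce the product.
R2 ← R2 − (16/13)·R1: [0, 66/13, 66/13]
R3 ← R3 − (2/13)·R1: [0, -99/13, -99/13]
R3 ← R3 + (3/2)·R2: [0, 0, 0]
2 nonzero rows, so rank(BA) = 2.

2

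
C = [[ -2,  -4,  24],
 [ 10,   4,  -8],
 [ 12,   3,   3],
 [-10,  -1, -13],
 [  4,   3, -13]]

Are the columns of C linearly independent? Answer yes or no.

Row reduce C to echelon form.
R2 ← R2 + (5)·R1: [0, -16, 112]
R3 ← R3 + (6)·R1: [0, -21, 147]
R4 ← R4 − (5)·R1: [0, 19, -133]
R5 ← R5 + (2)·R1: [0, -5, 35]
R3 ← R3 − (21/16)·R2: [0, 0, 0]
R4 ← R4 + (19/16)·R2: [0, 0, 0]
R5 ← R5 − (5/16)·R2: [0, 0, 0]
2 pivots among 3 columns.
Only 2 < 3 pivot columns, so the columns are linearly dependent.

no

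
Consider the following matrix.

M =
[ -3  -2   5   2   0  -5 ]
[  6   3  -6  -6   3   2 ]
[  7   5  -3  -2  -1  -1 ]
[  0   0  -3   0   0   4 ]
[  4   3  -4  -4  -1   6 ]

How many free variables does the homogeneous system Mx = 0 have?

Row reduce to echelon form.
R2 ← R2 + (2)·R1: [0, -1, 4, -2, 3, -8]
R3 ← R3 + (7/3)·R1: [0, 1/3, 26/3, 8/3, -1, -38/3]
R5 ← R5 + (4/3)·R1: [0, 1/3, 8/3, -4/3, -1, -2/3]
R3 ← R3 + (1/3)·R2: [0, 0, 10, 2, 0, -46/3]
R5 ← R5 + (1/3)·R2: [0, 0, 4, -2, 0, -10/3]
R4 ← R4 + (3/10)·R3: [0, 0, 0, 3/5, 0, -3/5]
R5 ← R5 − (2/5)·R3: [0, 0, 0, -14/5, 0, 14/5]
R5 ← R5 + (14/3)·R4: [0, 0, 0, 0, 0, 0]
4 nonzero rows, so rank(M) = 4.
M has 6 columns; by rank–nullity, nullity = 6 − 4 = 2.

2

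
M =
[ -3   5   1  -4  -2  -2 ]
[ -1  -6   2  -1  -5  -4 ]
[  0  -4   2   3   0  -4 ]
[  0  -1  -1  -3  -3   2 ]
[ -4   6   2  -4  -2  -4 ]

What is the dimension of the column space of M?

Row reduce to echelon form.
R2 ← R2 − (1/3)·R1: [0, -23/3, 5/3, 1/3, -13/3, -10/3]
R5 ← R5 − (4/3)·R1: [0, -2/3, 2/3, 4/3, 2/3, -4/3]
R3 ← R3 − (12/23)·R2: [0, 0, 26/23, 65/23, 52/23, -52/23]
R4 ← R4 − (3/23)·R2: [0, 0, -28/23, -70/23, -56/23, 56/23]
R5 ← R5 − (2/23)·R2: [0, 0, 12/23, 30/23, 24/23, -24/23]
R4 ← R4 + (14/13)·R3: [0, 0, 0, 0, 0, 0]
R5 ← R5 − (6/13)·R3: [0, 0, 0, 0, 0, 0]
Echelon form has 3 nonzero rows, so rank(M) = 3.
The column space has dimension equal to the rank: 3.

3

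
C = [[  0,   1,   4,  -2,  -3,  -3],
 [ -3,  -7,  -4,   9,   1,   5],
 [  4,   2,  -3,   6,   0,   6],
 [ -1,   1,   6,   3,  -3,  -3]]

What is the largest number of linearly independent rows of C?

4

Row reduce to echelon form.
Swap R1 ↔ R2
R3 ← R3 + (4/3)·R1: [0, -22/3, -25/3, 18, 4/3, 38/3]
R4 ← R4 − (1/3)·R1: [0, 10/3, 22/3, 0, -10/3, -14/3]
R3 ← R3 + (22/3)·R2: [0, 0, 21, 10/3, -62/3, -28/3]
R4 ← R4 − (10/3)·R2: [0, 0, -6, 20/3, 20/3, 16/3]
R4 ← R4 + (2/7)·R3: [0, 0, 0, 160/21, 16/21, 8/3]
Echelon form has 4 nonzero rows, so rank(C) = 4.
The rank gives the maximum number of linearly independent rows: 4.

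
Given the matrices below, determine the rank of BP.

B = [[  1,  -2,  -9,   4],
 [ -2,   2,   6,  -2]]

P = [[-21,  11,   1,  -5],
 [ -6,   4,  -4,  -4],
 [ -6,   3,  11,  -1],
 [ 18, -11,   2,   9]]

2

First compute BP:
[[117, -68, -82,  48],
 [-42,  26,  52, -22]]
Now row reduce the product.
R2 ← R2 + (14/39)·R1: [0, 62/39, 880/39, -62/13]
2 nonzero rows, so rank(BP) = 2.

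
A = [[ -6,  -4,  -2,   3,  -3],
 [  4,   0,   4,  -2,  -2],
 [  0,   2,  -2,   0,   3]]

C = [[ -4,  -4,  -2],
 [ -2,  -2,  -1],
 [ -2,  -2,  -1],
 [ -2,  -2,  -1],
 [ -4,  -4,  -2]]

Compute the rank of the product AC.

First compute AC:
[[ 42,  42,  21],
 [-12, -12,  -6],
 [-12, -12,  -6]]
Now row reduce the product.
R2 ← R2 + (2/7)·R1: [0, 0, 0]
R3 ← R3 + (2/7)·R1: [0, 0, 0]
1 nonzero row, so rank(AC) = 1.

1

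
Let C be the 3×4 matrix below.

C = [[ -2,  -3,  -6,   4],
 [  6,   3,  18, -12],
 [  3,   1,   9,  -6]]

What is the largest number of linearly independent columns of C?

2

Row reduce to echelon form.
R2 ← R2 + (3)·R1: [0, -6, 0, 0]
R3 ← R3 + (3/2)·R1: [0, -7/2, 0, 0]
R3 ← R3 − (7/12)·R2: [0, 0, 0, 0]
Echelon form has 2 nonzero rows, so rank(C) = 2.
The rank gives the maximum number of linearly independent columns: 2.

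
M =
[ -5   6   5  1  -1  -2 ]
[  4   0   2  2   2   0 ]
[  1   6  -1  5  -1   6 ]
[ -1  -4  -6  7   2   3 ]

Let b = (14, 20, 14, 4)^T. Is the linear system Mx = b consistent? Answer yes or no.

Row reduce the augmented matrix [M | b].
R2 ← R2 + (4/5)·R1: [0, 24/5, 6, 14/5, 6/5, -8/5, 156/5]
R3 ← R3 + (1/5)·R1: [0, 36/5, 0, 26/5, -6/5, 28/5, 84/5]
R4 ← R4 − (1/5)·R1: [0, -26/5, -7, 34/5, 11/5, 17/5, 6/5]
R3 ← R3 − (3/2)·R2: [0, 0, -9, 1, -3, 8, -30]
R4 ← R4 + (13/12)·R2: [0, 0, -1/2, 59/6, 7/2, 5/3, 35]
R4 ← R4 − (1/18)·R3: [0, 0, 0, 88/9, 11/3, 11/9, 110/3]
The echelon form has 4 nonzero rows, and every pivot lies in the first 6 columns, so rank(M) = rank([M|b]) = 4.
The system is consistent.

yes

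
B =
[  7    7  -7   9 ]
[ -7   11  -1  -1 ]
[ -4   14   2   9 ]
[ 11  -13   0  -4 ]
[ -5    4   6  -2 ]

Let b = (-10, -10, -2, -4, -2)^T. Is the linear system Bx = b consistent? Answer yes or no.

Row reduce the augmented matrix [B | b].
R2 ← R2 + R1: [0, 18, -8, 8, -20]
R3 ← R3 + (4/7)·R1: [0, 18, -2, 99/7, -54/7]
R4 ← R4 − (11/7)·R1: [0, -24, 11, -127/7, 82/7]
R5 ← R5 + (5/7)·R1: [0, 9, 1, 31/7, -64/7]
R3 ← R3 − R2: [0, 0, 6, 43/7, 86/7]
R4 ← R4 + (4/3)·R2: [0, 0, 1/3, -157/21, -314/21]
R5 ← R5 − (1/2)·R2: [0, 0, 5, 3/7, 6/7]
R4 ← R4 − (1/18)·R3: [0, 0, 0, -985/126, -985/63]
R5 ← R5 − (5/6)·R3: [0, 0, 0, -197/42, -197/21]
R5 ← R5 − (3/5)·R4: [0, 0, 0, 0, 0]
The echelon form has 4 nonzero rows, and every pivot lies in the first 4 columns, so rank(B) = rank([B|b]) = 4.
The system is consistent.

yes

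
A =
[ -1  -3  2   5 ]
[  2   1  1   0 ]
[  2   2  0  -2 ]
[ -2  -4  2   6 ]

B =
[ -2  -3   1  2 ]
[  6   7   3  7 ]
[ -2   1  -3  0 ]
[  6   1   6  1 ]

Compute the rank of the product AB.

First compute AB:
[[ 10, -11,  14, -18],
 [  0,   2,   2,  11],
 [ -4,   6,  -4,  16],
 [ 12, -14,  16, -26]]
Now row reduce the product.
R3 ← R3 + (2/5)·R1: [0, 8/5, 8/5, 44/5]
R4 ← R4 − (6/5)·R1: [0, -4/5, -4/5, -22/5]
R3 ← R3 − (4/5)·R2: [0, 0, 0, 0]
R4 ← R4 + (2/5)·R2: [0, 0, 0, 0]
2 nonzero rows, so rank(AB) = 2.

2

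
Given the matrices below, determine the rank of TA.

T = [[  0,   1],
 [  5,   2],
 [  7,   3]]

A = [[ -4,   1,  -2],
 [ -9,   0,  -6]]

2

First compute TA:
[[ -9,   0,  -6],
 [-38,   5, -22],
 [-55,   7, -32]]
Now row reduce the product.
R2 ← R2 − (38/9)·R1: [0, 5, 10/3]
R3 ← R3 − (55/9)·R1: [0, 7, 14/3]
R3 ← R3 − (7/5)·R2: [0, 0, 0]
2 nonzero rows, so rank(TA) = 2.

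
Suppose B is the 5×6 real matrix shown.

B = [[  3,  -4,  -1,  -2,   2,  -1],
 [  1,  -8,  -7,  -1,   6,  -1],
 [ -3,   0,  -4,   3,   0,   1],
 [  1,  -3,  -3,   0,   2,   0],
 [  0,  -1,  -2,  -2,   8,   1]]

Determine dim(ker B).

Row reduce to echelon form.
R2 ← R2 − (1/3)·R1: [0, -20/3, -20/3, -1/3, 16/3, -2/3]
R3 ← R3 + R1: [0, -4, -5, 1, 2, 0]
R4 ← R4 − (1/3)·R1: [0, -5/3, -8/3, 2/3, 4/3, 1/3]
R3 ← R3 − (3/5)·R2: [0, 0, -1, 6/5, -6/5, 2/5]
R4 ← R4 − (1/4)·R2: [0, 0, -1, 3/4, 0, 1/2]
R5 ← R5 − (3/20)·R2: [0, 0, -1, -39/20, 36/5, 11/10]
R4 ← R4 − R3: [0, 0, 0, -9/20, 6/5, 1/10]
R5 ← R5 − R3: [0, 0, 0, -63/20, 42/5, 7/10]
R5 ← R5 − (7)·R4: [0, 0, 0, 0, 0, 0]
4 nonzero rows, so rank(B) = 4.
B has 6 columns; by rank–nullity, nullity = 6 − 4 = 2.

2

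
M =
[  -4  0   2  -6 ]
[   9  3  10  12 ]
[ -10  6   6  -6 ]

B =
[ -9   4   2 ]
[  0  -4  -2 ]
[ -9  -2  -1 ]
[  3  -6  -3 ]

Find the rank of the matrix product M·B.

2

First compute MB:
[[  0,  16,   8],
 [-135, -68, -34],
 [ 18, -40, -20]]
Now row reduce the product.
Swap R1 ↔ R2
R3 ← R3 + (2/15)·R1: [0, -736/15, -368/15]
R3 ← R3 + (46/15)·R2: [0, 0, 0]
2 nonzero rows, so rank(MB) = 2.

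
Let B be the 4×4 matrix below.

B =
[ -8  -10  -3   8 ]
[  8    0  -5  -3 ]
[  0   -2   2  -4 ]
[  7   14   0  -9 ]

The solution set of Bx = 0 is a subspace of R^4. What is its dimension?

0

Row reduce to echelon form.
R2 ← R2 + R1: [0, -10, -8, 5]
R4 ← R4 + (7/8)·R1: [0, 21/4, -21/8, -2]
R3 ← R3 − (1/5)·R2: [0, 0, 18/5, -5]
R4 ← R4 + (21/40)·R2: [0, 0, -273/40, 5/8]
R4 ← R4 + (91/48)·R3: [0, 0, 0, -425/48]
4 nonzero rows, so rank(B) = 4.
B has 4 columns; by rank–nullity, nullity = 4 − 4 = 0.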